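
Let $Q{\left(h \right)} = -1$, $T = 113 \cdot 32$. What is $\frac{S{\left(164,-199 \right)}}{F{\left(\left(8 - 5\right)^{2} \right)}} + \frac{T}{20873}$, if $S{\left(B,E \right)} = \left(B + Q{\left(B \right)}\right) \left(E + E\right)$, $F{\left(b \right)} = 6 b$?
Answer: $- \frac{676959869}{563571} \approx -1201.2$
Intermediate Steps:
$T = 3616$
$S{\left(B,E \right)} = 2 E \left(-1 + B\right)$ ($S{\left(B,E \right)} = \left(B - 1\right) \left(E + E\right) = \left(-1 + B\right) 2 E = 2 E \left(-1 + B\right)$)
$\frac{S{\left(164,-199 \right)}}{F{\left(\left(8 - 5\right)^{2} \right)}} + \frac{T}{20873} = \frac{2 \left(-199\right) \left(-1 + 164\right)}{6 \left(8 - 5\right)^{2}} + \frac{3616}{20873} = \frac{2 \left(-199\right) 163}{6 \cdot 3^{2}} + 3616 \cdot \frac{1}{20873} = - \frac{64874}{6 \cdot 9} + \frac{3616}{20873} = - \frac{64874}{54} + \frac{3616}{20873} = \left(-64874\right) \frac{1}{54} + \frac{3616}{20873} = - \frac{32437}{27} + \frac{3616}{20873} = - \frac{676959869}{563571}$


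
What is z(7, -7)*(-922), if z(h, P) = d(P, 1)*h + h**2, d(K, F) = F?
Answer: -51632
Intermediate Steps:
z(h, P) = h + h**2 (z(h, P) = 1*h + h**2 = h + h**2)
z(7, -7)*(-922) = (7*(1 + 7))*(-922) = (7*8)*(-922) = 56*(-922) = -51632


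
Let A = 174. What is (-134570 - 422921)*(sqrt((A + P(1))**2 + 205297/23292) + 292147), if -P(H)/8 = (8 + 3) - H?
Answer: -162869323177 - 557491*sqrt(133290675623)/3882 ≈ -1.6292e+11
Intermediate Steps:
P(H) = -88 + 8*H (P(H) = -8*((8 + 3) - H) = -8*(11 - H) = -88 + 8*H)
(-134570 - 422921)*(sqrt((A + P(1))**2 + 205297/23292) + 292147) = (-134570 - 422921)*(sqrt((174 + (-88 + 8*1))**2 + 205297/23292) + 292147) = -557491*(sqrt((174 + (-88 + 8))**2 + 205297*(1/23292)) + 292147) = -557491*(sqrt((174 - 80)**2 + 205297/23292) + 292147) = -557491*(sqrt(94**2 + 205297/23292) + 292147) = -557491*(sqrt(8836 + 205297/23292) + 292147) = -557491*(sqrt(206013409/23292) + 292147) = -557491*(sqrt(133290675623)/3882 + 292147) = -557491*(292147 + sqrt(133290675623)/3882) = -162869323177 - 557491*sqrt(133290675623)/3882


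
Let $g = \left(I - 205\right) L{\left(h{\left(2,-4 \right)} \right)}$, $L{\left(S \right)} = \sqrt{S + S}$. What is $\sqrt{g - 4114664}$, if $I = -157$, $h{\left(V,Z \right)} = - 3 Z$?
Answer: $2 \sqrt{-1028666 - 181 \sqrt{6}} \approx 2028.9 i$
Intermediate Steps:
$L{\left(S \right)} = \sqrt{2} \sqrt{S}$ ($L{\left(S \right)} = \sqrt{2 S} = \sqrt{2} \sqrt{S}$)
$g = - 724 \sqrt{6}$ ($g = \left(-157 - 205\right) \sqrt{2} \sqrt{\left(-3\right) \left(-4\right)} = - 362 \sqrt{2} \sqrt{12} = - 362 \sqrt{2} \cdot 2 \sqrt{3} = - 362 \cdot 2 \sqrt{6} = - 724 \sqrt{6} \approx -1773.4$)
$\sqrt{g - 4114664} = \sqrt{- 724 \sqrt{6} - 4114664} = \sqrt{-4114664 - 724 \sqrt{6}}$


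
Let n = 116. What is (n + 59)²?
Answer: 30625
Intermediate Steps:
(n + 59)² = (116 + 59)² = 175² = 30625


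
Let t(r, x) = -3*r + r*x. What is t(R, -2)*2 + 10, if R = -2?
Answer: 30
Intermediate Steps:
t(R, -2)*2 + 10 = -2*(-3 - 2)*2 + 10 = -2*(-5)*2 + 10 = 10*2 + 10 = 20 + 10 = 30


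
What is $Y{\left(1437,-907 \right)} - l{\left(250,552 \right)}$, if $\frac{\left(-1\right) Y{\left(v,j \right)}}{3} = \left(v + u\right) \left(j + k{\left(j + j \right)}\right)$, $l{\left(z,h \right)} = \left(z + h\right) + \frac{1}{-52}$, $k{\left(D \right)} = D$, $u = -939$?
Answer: $\frac{211347345}{52} \approx 4.0644 \cdot 10^{6}$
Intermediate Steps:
$l{\left(z,h \right)} = - \frac{1}{52} + h + z$ ($l{\left(z,h \right)} = \left(h + z\right) - \frac{1}{52} = - \frac{1}{52} + h + z$)
$Y{\left(v,j \right)} = - 9 j \left(-939 + v\right)$ ($Y{\left(v,j \right)} = - 3 \left(v - 939\right) \left(j + \left(j + j\right)\right) = - 3 \left(-939 + v\right) \left(j + 2 j\right) = - 3 \left(-939 + v\right) 3 j = - 3 \cdot 3 j \left(-939 + v\right) = - 9 j \left(-939 + v\right)$)
$Y{\left(1437,-907 \right)} - l{\left(250,552 \right)} = 9 \left(-907\right) \left(939 - 1437\right) - \left(- \frac{1}{52} + 552 + 250\right) = 9 \left(-907\right) \left(939 - 1437\right) - \frac{41703}{52} = 9 \left(-907\right) \left(-498\right) - \frac{41703}{52} = 4065174 - \frac{41703}{52} = \frac{211347345}{52}$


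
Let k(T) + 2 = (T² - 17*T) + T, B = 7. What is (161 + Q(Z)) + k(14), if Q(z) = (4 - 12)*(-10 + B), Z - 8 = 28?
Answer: 155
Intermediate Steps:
Z = 36 (Z = 8 + 28 = 36)
k(T) = -2 + T² - 16*T (k(T) = -2 + ((T² - 17*T) + T) = -2 + (T² - 16*T) = -2 + T² - 16*T)
Q(z) = 24 (Q(z) = (4 - 12)*(-10 + 7) = -8*(-3) = 24)
(161 + Q(Z)) + k(14) = (161 + 24) + (-2 + 14² - 16*14) = 185 + (-2 + 196 - 224) = 185 - 30 = 155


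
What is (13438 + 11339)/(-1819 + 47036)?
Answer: 24777/45217 ≈ 0.54796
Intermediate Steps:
(13438 + 11339)/(-1819 + 47036) = 24777/45217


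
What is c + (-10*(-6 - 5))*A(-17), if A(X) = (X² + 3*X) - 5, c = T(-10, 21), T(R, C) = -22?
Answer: 25608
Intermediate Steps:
c = -22
A(X) = -5 + X² + 3*X
c + (-10*(-6 - 5))*A(-17) = -22 + (-10*(-6 - 5))*(-5 + (-17)² + 3*(-17)) = -22 + (-10*(-11))*(-5 + 289 - 51) = -22 + 110*233 = -22 + 25630 = 25608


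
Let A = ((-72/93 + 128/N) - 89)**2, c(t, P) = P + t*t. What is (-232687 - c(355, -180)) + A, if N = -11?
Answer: -40494613931/116281 ≈ -3.4825e+5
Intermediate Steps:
c(t, P) = P + t**2
A = 1195845561/116281 (A = ((-72/93 + 128/(-11)) - 89)**2 = ((-72*1/93 + 128*(-1/11)) - 89)**2 = ((-24/31 - 128/11) - 89)**2 = (-4232/341 - 89)**2 = (-34581/341)**2 = 1195845561/116281 ≈ 10284.)
(-232687 - c(355, -180)) + A = (-232687 - (-180 + 355**2)) + 1195845561/116281 = (-232687 - (-180 + 126025)) + 1195845561/116281 = (-232687 - 1*125845) + 1195845561/116281 = (-232687 - 125845) + 1195845561/116281 = -358532 + 1195845561/116281 = -40494613931/116281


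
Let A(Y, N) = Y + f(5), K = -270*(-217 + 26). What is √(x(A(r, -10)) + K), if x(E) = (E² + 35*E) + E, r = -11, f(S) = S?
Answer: 3*√5710 ≈ 226.69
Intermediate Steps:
K = 51570 (K = -270*(-191) = 51570)
A(Y, N) = 5 + Y (A(Y, N) = Y + 5 = 5 + Y)
x(E) = E² + 36*E
√(x(A(r, -10)) + K) = √((5 - 11)*(36 + (5 - 11)) + 51570) = √(-6*(36 - 6) + 51570) = √(-6*30 + 51570) = √(-180 + 51570) = √51390 = 3*√5710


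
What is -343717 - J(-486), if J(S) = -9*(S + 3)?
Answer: -348064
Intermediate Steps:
J(S) = -27 - 9*S (J(S) = -9*(3 + S) = -27 - 9*S)
-343717 - J(-486) = -343717 - (-27 - 9*(-486)) = -343717 - (-27 + 4374) = -343717 - 1*4347 = -343717 - 4347 = -348064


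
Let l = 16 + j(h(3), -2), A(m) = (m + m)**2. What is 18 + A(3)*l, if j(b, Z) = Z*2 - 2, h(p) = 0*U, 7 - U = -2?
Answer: 378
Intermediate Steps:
U = 9 (U = 7 - 1*(-2) = 7 + 2 = 9)
h(p) = 0 (h(p) = 0*9 = 0)
A(m) = 4*m**2 (A(m) = (2*m)**2 = 4*m**2)
j(b, Z) = -2 + 2*Z (j(b, Z) = 2*Z - 2 = -2 + 2*Z)
l = 10 (l = 16 + (-2 + 2*(-2)) = 16 + (-2 - 4) = 16 - 6 = 10)
18 + A(3)*l = 18 + (4*3**2)*10 = 18 + (4*9)*10 = 18 + 36*10 = 18 + 360 = 378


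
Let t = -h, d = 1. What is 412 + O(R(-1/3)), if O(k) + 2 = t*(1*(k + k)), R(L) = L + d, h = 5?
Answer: 1210/3 ≈ 403.33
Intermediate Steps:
t = -5 (t = -1*5 = -5)
R(L) = 1 + L (R(L) = L + 1 = 1 + L)
O(k) = -2 - 10*k (O(k) = -2 - 5*(k + k) = -2 - 5*2*k = -2 - 10*k)
412 + O(R(-1/3)) = 412 + (-2 - 10*(1 - 1/3)) = 412 + (-2 - 10*2/3) = 412 + (-2 - 20/3) = 412 - 26/3 = 1210/3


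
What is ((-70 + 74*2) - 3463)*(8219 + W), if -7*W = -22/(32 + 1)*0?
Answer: -27821315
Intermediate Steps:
W = 0 (W = -(-22/(32 + 1))*0/7 = -(-22/33)*0/7 = -(-22*1/33)*0/7 = -(-2)*0/21 = -⅐*0 = 0)
((-70 + 74*2) - 3463)*(8219 + W) = ((-70 + 74*2) - 3463)*(8219 + 0) = ((-70 + 148) - 3463)*8219 = (78 - 3463)*8219 = -3385*8219 = -27821315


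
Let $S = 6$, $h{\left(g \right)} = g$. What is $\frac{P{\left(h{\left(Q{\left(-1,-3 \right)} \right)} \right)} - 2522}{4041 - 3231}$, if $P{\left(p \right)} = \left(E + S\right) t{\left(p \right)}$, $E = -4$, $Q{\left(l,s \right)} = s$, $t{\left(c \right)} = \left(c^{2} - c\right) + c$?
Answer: $- \frac{1252}{405} \approx -3.0914$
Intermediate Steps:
$t{\left(c \right)} = c^{2}$
$P{\left(p \right)} = 2 p^{2}$ ($P{\left(p \right)} = \left(-4 + 6\right) p^{2} = 2 p^{2}$)
$\frac{P{\left(h{\left(Q{\left(-1,-3 \right)} \right)} \right)} - 2522}{4041 - 3231} = \frac{2 \left(-3\right)^{2} - 2522}{4041 - 3231} = \frac{2 \cdot 9 - 2522}{810} = \left(18 - 2522\right) \frac{1}{810} = \left(-2504\right) \frac{1}{810} = - \frac{1252}{405}$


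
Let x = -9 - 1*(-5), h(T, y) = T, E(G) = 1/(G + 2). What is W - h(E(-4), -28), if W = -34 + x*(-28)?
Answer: 157/2 ≈ 78.500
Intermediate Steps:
E(G) = 1/(2 + G)
x = -4 (x = -9 + 5 = -4)
W = 78 (W = -34 - 4*(-28) = -34 + 112 = 78)
W - h(E(-4), -28) = 78 - 1/(2 - 4) = 78 - 1/(-2) = 78 - 1*(-½) = 78 + ½ = 157/2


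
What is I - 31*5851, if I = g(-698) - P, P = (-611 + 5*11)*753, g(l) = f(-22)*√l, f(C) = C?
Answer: 237287 - 22*I*√698 ≈ 2.3729e+5 - 581.23*I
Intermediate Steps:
g(l) = -22*√l
P = -418668 (P = (-611 + 55)*753 = -556*753 = -418668)
I = 418668 - 22*I*√698 (I = -22*I*√698 - 1*(-418668) = -22*I*√698 + 418668 = 418668 - 22*I*√698 ≈ 4.1867e+5 - 581.23*I)
I - 31*5851 = (418668 - 22*I*√698) - 31*5851 = (418668 - 22*I*√698) - 181381 = 237287 - 22*I*√698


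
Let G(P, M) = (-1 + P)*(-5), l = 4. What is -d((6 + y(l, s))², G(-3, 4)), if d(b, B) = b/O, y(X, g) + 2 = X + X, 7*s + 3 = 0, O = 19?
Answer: -144/19 ≈ -7.5789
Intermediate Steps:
s = -3/7 (s = -3/7 + (⅐)*0 = -3/7 + 0 = -3/7 ≈ -0.42857)
y(X, g) = -2 + 2*X (y(X, g) = -2 + (X + X) = -2 + 2*X)
G(P, M) = 5 - 5*P
d(b, B) = b/19
-d((6 + y(l, s))², G(-3, 4)) = -(6 + (-2 + 2*4))²/19 = -(6 + (-2 + 8))²/19 = -(6 + 6)²/19 = -12²/19 = -144/19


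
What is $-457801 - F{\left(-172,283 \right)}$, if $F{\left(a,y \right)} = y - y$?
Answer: $-457801$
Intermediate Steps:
$F{\left(a,y \right)} = 0$
$-457801 - F{\left(-172,283 \right)} = -457801 - 0 = -457801 + 0 = -457801$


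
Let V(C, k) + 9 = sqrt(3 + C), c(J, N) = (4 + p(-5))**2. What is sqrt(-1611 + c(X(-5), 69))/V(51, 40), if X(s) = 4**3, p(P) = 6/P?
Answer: -I*sqrt(40079)/15 - I*sqrt(240474)/45 ≈ -24.244*I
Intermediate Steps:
X(s) = 64
c(J, N) = 196/25 (c(J, N) = (4 + 6/(-5))**2 = (4 + 6*(-1/5))**2 = (4 - 6/5)**2 = (14/5)**2 = 196/25)
V(C, k) = -9 + sqrt(3 + C)
sqrt(-1611 + c(X(-5), 69))/V(51, 40) = sqrt(-1611 + 196/25)/(-9 + sqrt(3 + 51)) = sqrt(-40079/25)/(-9 + sqrt(54)) = (I*sqrt(40079)/5)/(-9 + 3*sqrt(6)) = I*sqrt(40079)/(5*(-9 + 3*sqrt(6)))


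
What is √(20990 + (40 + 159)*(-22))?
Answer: 2*√4153 ≈ 128.89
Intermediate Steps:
√(20990 + (40 + 159)*(-22)) = √(20990 + 199*(-22)) = √(20990 - 4378) = √16612 = 2*√4153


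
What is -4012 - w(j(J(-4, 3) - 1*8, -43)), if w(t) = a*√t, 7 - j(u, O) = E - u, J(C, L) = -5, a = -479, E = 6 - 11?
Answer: -4012 + 479*I ≈ -4012.0 + 479.0*I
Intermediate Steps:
E = -5
j(u, O) = 12 + u (j(u, O) = 7 - (-5 - u) = 7 + (5 + u) = 12 + u)
w(t) = -479*√t
-4012 - w(j(J(-4, 3) - 1*8, -43)) = -4012 - (-479)*√(12 + (-5 - 1*8)) = -4012 - (-479)*√(12 + (-5 - 8)) = -4012 - (-479)*√(12 - 13) = -4012 - (-479)*√(-1) = -4012 - (-479)*I = -4012 + 479*I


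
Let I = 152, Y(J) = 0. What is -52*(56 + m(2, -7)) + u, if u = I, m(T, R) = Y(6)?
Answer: -2760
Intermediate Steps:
m(T, R) = 0
u = 152
-52*(56 + m(2, -7)) + u = -52*(56 + 0) + 152 = -52*56 + 152 = -2912 + 152 = -2760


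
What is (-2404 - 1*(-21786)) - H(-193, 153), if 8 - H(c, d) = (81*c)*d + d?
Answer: -2372322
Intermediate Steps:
H(c, d) = 8 - d - 81*c*d (H(c, d) = 8 - ((81*c)*d + d) = 8 - (81*c*d + d) = 8 - (d + 81*c*d) = 8 + (-d - 81*c*d) = 8 - d - 81*c*d)
(-2404 - 1*(-21786)) - H(-193, 153) = (-2404 - 1*(-21786)) - (8 - 1*153 - 81*(-193)*153) = (-2404 + 21786) - (8 - 153 + 2391849) = 19382 - 1*2391704 = 19382 - 2391704 = -2372322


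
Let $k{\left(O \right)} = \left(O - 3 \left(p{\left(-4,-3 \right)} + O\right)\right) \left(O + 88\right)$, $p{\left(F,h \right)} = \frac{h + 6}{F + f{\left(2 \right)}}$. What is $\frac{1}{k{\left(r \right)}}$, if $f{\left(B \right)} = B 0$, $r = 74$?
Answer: $- \frac{2}{47223} \approx -4.2352 \cdot 10^{-5}$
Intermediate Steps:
$f{\left(B \right)} = 0$
$p{\left(F,h \right)} = \frac{6 + h}{F}$ ($p{\left(F,h \right)} = \frac{h + 6}{F + 0} = \frac{6 + h}{F}$)
$k{\left(O \right)} = \left(88 + O\right) \left(\frac{9}{4} - 2 O\right)$ ($k{\left(O \right)} = \left(O - 3 \left(\frac{6 - 3}{-4} + O\right)\right) \left(O + 88\right) = \left(O - 3 \left(\left(- \frac{1}{4}\right) 3 + O\right)\right) \left(88 + O\right) = \left(O - 3 \left(- \frac{3}{4} + O\right)\right) \left(88 + O\right) = \left(O - \left(- \frac{9}{4} + 3 O\right)\right) \left(88 + O\right) = \left(\frac{9}{4} - 2 O\right) \left(88 + O\right) = \left(88 + O\right) \left(\frac{9}{4} - 2 O\right)$)
$\frac{1}{k{\left(r \right)}} = \frac{1}{198 - 2 \cdot 74^{2} - \frac{25715}{2}} = \frac{1}{198 - 10952 - \frac{25715}{2}} = \frac{1}{- \frac{47223}{2}} = - \frac{2}{47223}$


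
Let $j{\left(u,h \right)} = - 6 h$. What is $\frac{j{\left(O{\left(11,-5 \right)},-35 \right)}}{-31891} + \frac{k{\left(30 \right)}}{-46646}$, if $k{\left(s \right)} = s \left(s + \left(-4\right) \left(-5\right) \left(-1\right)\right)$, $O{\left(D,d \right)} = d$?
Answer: $- \frac{9681480}{743793793} \approx -0.013016$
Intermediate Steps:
$k{\left(s \right)} = s \left(-20 + s\right)$ ($k{\left(s \right)} = s \left(s + 20 \left(-1\right)\right) = s \left(s - 20\right) = s \left(-20 + s\right)$)
$\frac{j{\left(O{\left(11,-5 \right)},-35 \right)}}{-31891} + \frac{k{\left(30 \right)}}{-46646} = \frac{\left(-6\right) \left(-35\right)}{-31891} + \frac{30 \left(-20 + 30\right)}{-46646} = 210 \left(- \frac{1}{31891}\right) + 30 \cdot 10 \left(- \frac{1}{46646}\right) = - \frac{210}{31891} + 300 \left(- \frac{1}{46646}\right) = - \frac{210}{31891} - \frac{150}{23323} = - \frac{9681480}{743793793}$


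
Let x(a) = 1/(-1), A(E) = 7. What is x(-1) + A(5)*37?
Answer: 258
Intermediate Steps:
x(a) = -1
x(-1) + A(5)*37 = -1 + 7*37 = -1 + 259 = 258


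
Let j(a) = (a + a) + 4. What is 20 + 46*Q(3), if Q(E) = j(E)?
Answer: 480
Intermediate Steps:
j(a) = 4 + 2*a (j(a) = 2*a + 4 = 4 + 2*a)
Q(E) = 4 + 2*E
20 + 46*Q(3) = 20 + 46*(4 + 2*3) = 20 + 46*(4 + 6) = 20 + 46*10 = 20 + 460 = 480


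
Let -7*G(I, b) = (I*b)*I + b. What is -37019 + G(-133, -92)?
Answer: 1368347/7 ≈ 1.9548e+5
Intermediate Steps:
G(I, b) = -b/7 - b*I**2/7 (G(I, b) = -((I*b)*I + b)/7 = -(b*I**2 + b)/7 = -(b + b*I**2)/7 = -b/7 - b*I**2/7)
-37019 + G(-133, -92) = -37019 - 1/7*(-92)*(1 + (-133)**2) = -37019 - 1/7*(-92)*(1 + 17689) = -37019 - 1/7*(-92)*17690 = -37019 + 1627480/7 = 1368347/7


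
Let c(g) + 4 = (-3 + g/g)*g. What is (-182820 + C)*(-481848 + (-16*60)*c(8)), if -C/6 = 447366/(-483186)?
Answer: 6811210290022992/80531 ≈ 8.4579e+10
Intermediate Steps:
c(g) = -4 - 2*g (c(g) = -4 + (-3 + g/g)*g = -4 + (-3 + 1)*g = -4 - 2*g)
C = 447366/80531 (C = -2684196/(-483186) = -2684196*(-1)/483186 = -6*(-74561/80531) = 447366/80531 ≈ 5.5552)
(-182820 + C)*(-481848 + (-16*60)*c(8)) = (-182820 + 447366/80531)*(-481848 + (-16*60)*(-4 - 2*8)) = -14722230054*(-481848 - 960*(-4 - 16))/80531 = -14722230054*(-481848 - 960*(-20))/80531 = -14722230054*(-481848 + 19200)/80531 = -14722230054/80531*(-462648) = 6811210290022992/80531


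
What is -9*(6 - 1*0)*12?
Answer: -648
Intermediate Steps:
-9*(6 - 1*0)*12 = -9*(6 + 0)*12 = -9*6*12 = -54*12 = -648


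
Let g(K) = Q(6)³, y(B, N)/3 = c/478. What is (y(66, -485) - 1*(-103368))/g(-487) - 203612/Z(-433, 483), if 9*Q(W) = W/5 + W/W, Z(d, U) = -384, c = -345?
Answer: 216130585708427/30538464 ≈ 7.0773e+6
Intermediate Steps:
Q(W) = ⅑ + W/45 (Q(W) = (W/5 + W/W)/9 = (W*(⅕) + 1)/9 = (W/5 + 1)/9 = (1 + W/5)/9 = ⅑ + W/45)
y(B, N) = -1035/478 (y(B, N) = 3*(-345/478) = -1035/478)
g(K) = 1331/91125 (g(K) = (⅑ + (1/45)*6)³ = (⅑ + 2/15)³ = (11/45)³ = 1331/91125)
(y(66, -485) - 1*(-103368))/g(-487) - 203612/Z(-433, 483) = (-1035/478 - 1*(-103368))/(1331/91125) - 203612/(-384) = (-1035/478 + 103368)*(91125/1331) - 203612*(-1/384) = (49408869/478)*(91125/1331) + 50903/96 = 4502383187625/636218 + 50903/96 = 216130585708427/30538464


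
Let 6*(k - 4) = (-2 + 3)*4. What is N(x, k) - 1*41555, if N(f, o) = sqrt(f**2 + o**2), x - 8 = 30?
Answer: -41555 + 2*sqrt(3298)/3 ≈ -41517.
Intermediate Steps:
x = 38 (x = 8 + 30 = 38)
k = 14/3 (k = 4 + ((-2 + 3)*4)/6 = 4 + (1*4)/6 = 4 + (1/6)*4 = 4 + 2/3 = 14/3 ≈ 4.6667)
N(x, k) - 1*41555 = sqrt(38**2 + (14/3)**2) - 1*41555 = sqrt(1444 + 196/9) - 41555 = sqrt(13192/9) - 41555 = 2*sqrt(3298)/3 - 41555 = -41555 + 2*sqrt(3298)/3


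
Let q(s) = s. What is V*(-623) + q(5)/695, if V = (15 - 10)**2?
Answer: -2164924/139 ≈ -15575.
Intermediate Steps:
V = 25 (V = 5**2 = 25)
V*(-623) + q(5)/695 = 25*(-623) + 5/695 = -15575 + 5*(1/695) = -15575 + 1/139 = -2164924/139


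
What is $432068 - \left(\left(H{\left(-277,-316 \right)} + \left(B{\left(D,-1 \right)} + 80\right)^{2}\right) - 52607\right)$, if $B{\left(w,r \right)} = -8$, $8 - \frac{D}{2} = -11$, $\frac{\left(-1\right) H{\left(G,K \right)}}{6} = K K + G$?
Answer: $1076965$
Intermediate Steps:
$H{\left(G,K \right)} = - 6 G - 6 K^{2}$ ($H{\left(G,K \right)} = - 6 \left(K K + G\right) = - 6 \left(K^{2} + G\right) = - 6 \left(G + K^{2}\right) = - 6 G - 6 K^{2}$)
$D = 38$ ($D = 16 - -22 = 16 + 22 = 38$)
$432068 - \left(\left(H{\left(-277,-316 \right)} + \left(B{\left(D,-1 \right)} + 80\right)^{2}\right) - 52607\right) = 432068 - \left(\left(\left(\left(-6\right) \left(-277\right) - 6 \left(-316\right)^{2}\right) + \left(-8 + 80\right)^{2}\right) - 52607\right) = 432068 - \left(\left(\left(1662 - 599136\right) + 72^{2}\right) - 52607\right) = 432068 - \left(\left(\left(1662 - 599136\right) + 5184\right) - 52607\right) = 432068 - \left(\left(-597474 + 5184\right) - 52607\right) = 432068 - \left(-592290 - 52607\right) = 432068 - -644897 = 432068 + 644897 = 1076965$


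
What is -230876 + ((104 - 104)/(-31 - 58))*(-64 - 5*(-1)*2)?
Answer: -230876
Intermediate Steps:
-230876 + ((104 - 104)/(-31 - 58))*(-64 - 5*(-1)*2) = -230876 + (0/(-89))*(-64 + 5*2) = -230876 + (0*(-1/89))*(-64 + 10) = -230876 + 0*(-54) = -230876 + 0 = -230876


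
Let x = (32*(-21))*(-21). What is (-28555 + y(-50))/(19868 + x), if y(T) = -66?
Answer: -28621/33980 ≈ -0.84229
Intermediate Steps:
x = 14112 (x = -672*(-21) = 14112)
(-28555 + y(-50))/(19868 + x) = (-28555 - 66)/(19868 + 14112) = -28621/33980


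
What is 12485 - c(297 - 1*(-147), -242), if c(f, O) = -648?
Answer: 13133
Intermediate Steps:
12485 - c(297 - 1*(-147), -242) = 12485 - 1*(-648) = 12485 + 648 = 13133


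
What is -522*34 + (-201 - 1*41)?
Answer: -17990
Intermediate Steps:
-522*34 + (-201 - 1*41) = -174*102 + (-201 - 41) = -17748 - 242 = -17990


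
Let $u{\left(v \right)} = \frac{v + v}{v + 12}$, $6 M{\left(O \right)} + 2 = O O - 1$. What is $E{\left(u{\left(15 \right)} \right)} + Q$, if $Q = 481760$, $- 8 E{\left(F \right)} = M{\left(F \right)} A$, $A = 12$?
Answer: $\frac{156090383}{324} \approx 4.8176 \cdot 10^{5}$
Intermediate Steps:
$M{\left(O \right)} = - \frac{1}{2} + \frac{O^{2}}{6}$ ($M{\left(O \right)} = - \frac{1}{3} + \frac{O O - 1}{6} = - \frac{1}{3} + \frac{O^{2} - 1}{6} = - \frac{1}{3} + \frac{-1 + O^{2}}{6} = - \frac{1}{3} + \left(- \frac{1}{6} + \frac{O^{2}}{6}\right) = - \frac{1}{2} + \frac{O^{2}}{6}$)
$u{\left(v \right)} = \frac{2 v}{12 + v}$
$E{\left(F \right)} = \frac{3}{4} - \frac{F^{2}}{4}$ ($E{\left(F \right)} = - \frac{\left(- \frac{1}{2} + \frac{F^{2}}{6}\right) 12}{8} = - \frac{-6 + 2 F^{2}}{8} = \frac{3}{4} - \frac{F^{2}}{4}$)
$E{\left(u{\left(15 \right)} \right)} + Q = \left(\frac{3}{4} - \frac{\left(2 \cdot 15 \frac{1}{12 + 15}\right)^{2}}{4}\right) + 481760 = \left(\frac{3}{4} - \frac{\left(2 \cdot 15 \cdot \frac{1}{27}\right)^{2}}{4}\right) + 481760 = \left(\frac{3}{4} - \frac{\left(\frac{10}{9}\right)^{2}}{4}\right) + 481760 = \left(\frac{3}{4} - \frac{25}{81}\right) + 481760 = \frac{143}{324} + 481760 = \frac{156090383}{324}$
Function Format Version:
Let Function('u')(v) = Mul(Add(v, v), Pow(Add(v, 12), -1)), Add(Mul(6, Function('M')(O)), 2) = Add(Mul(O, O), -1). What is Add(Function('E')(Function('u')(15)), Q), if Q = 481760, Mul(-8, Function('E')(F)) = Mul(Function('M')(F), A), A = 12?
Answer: Rational(156090383, 324) ≈ 4.8176e+5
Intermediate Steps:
Function('M')(O) = Add(Rational(-1, 2), Mul(Rational(1, 6), Pow(O, 2))) (Function('M')(O) = Add(Rational(-1, 3), Mul(Rational(1, 6), Add(Mul(O, O), -1))) = Add(Rational(-1, 3), Mul(Rational(1, 6), Add(Pow(O, 2), -1))) = Add(Rational(-1, 3), Mul(Rational(1, 6), Add(-1, Pow(O, 2)))) = Add(Rational(-1, 3), Add(Rational(-1, 6), Mul(Rational(1, 6), Pow(O, 2)))) = Add(Rational(-1, 2), Mul(Rational(1, 6), Pow(O, 2))))
Function('u')(v) = Mul(2, v, Pow(Add(12, v), -1)) (Function('u')(v) = Mul(Mul(2, v), Pow(Add(12, v), -1)) = Mul(2, v, Pow(Add(12, v), -1)))
Function('E')(F) = Add(Rational(3, 4), Mul(Rational(-1, 4), Pow(F, 2))) (Function('E')(F) = Mul(Rational(-1, 8), Mul(Add(Rational(-1, 2), Mul(Rational(1, 6), Pow(F, 2))), 12)) = Mul(Rational(-1, 8), Add(-6, Mul(2, Pow(F, 2)))) = Add(Rational(3, 4), Mul(Rational(-1, 4), Pow(F, 2))))
Add(Function('E')(Function('u')(15)), Q) = Add(Add(Rational(3, 4), Mul(Rational(-1, 4), Pow(Mul(2, 15, Pow(Add(12, 15), -1)), 2))), 481760) = Add(Add(Rational(3, 4), Mul(Rational(-1, 4), Pow(Mul(2, 15, Pow(27, -1)), 2))), 481760) = Add(Add(Rational(3, 4), Mul(Rational(-1, 4), Pow(Mul(2, 15, Rational(1, 27)), 2))), 481760) = Add(Add(Rational(3, 4), Mul(Rational(-1, 4), Pow(Rational(10, 9), 2))), 481760) = Add(Add(Rational(3, 4), Mul(Rational(-1, 4), Rational(100, 81))), 481760) = Add(Add(Rational(3, 4), Rational(-25, 81)), 481760) = Add(Rational(143, 324), 481760) = Rational(156090383, 324)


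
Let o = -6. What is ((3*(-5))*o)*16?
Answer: 1440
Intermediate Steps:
((3*(-5))*o)*16 = ((3*(-5))*(-6))*16 = -15*(-6)*16 = 90*16 = 1440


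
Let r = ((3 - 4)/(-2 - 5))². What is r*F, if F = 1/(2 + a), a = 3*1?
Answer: 1/245 ≈ 0.0040816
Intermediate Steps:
a = 3
F = ⅕ (F = 1/(2 + 3) = 1/5 = ⅕ ≈ 0.20000)
r = 1/49 (r = (-1/(-7))² = (-1*(-⅐))² = (⅐)² = 1/49 ≈ 0.020408)
r*F = (1/49)*(⅕) = 1/245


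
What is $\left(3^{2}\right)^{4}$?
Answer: $6561$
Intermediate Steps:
$\left(3^{2}\right)^{4} = 9^{4} = 6561$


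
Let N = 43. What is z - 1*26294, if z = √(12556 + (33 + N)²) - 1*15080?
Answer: -41374 + 2*√4583 ≈ -41239.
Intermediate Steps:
z = -15080 + 2*√4583 (z = √(12556 + (33 + 43)²) - 1*15080 = √(12556 + 76²) - 15080 = √(12556 + 5776) - 15080 = √18332 - 15080 = 2*√4583 - 15080 = -15080 + 2*√4583 ≈ -14945.)
z - 1*26294 = (-15080 + 2*√4583) - 1*26294 = (-15080 + 2*√4583) - 26294 = -41374 + 2*√4583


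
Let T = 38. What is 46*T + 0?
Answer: 1748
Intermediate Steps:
46*T + 0 = 46*38 + 0 = 1748 + 0 = 1748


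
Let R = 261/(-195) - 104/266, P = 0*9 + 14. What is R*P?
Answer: -29902/1235 ≈ -24.212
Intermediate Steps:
P = 14 (P = 0 + 14 = 14)
R = -14951/8645 (R = 261*(-1/195) - 104*1/266 = -87/65 - 52/133 = -14951/8645 ≈ -1.7294)
R*P = -14951/8645*14 = -29902/1235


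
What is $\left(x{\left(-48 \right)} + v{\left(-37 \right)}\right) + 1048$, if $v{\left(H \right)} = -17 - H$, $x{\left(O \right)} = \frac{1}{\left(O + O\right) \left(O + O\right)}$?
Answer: $\frac{9842689}{9216} \approx 1068.0$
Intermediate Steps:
$x{\left(O \right)} = \frac{1}{4 O^{2}}$ ($x{\left(O \right)} = \frac{1}{2 O 2 O} = \frac{1}{4 O^{2}}$)
$\left(x{\left(-48 \right)} + v{\left(-37 \right)}\right) + 1048 = \left(\frac{1}{4 \cdot 2304} - -20\right) + 1048 = \left(\frac{1}{4} \cdot \frac{1}{2304} + \left(-17 + 37\right)\right) + 1048 = \left(\frac{1}{9216} + 20\right) + 1048 = \frac{184321}{9216} + 1048 = \frac{9842689}{9216}$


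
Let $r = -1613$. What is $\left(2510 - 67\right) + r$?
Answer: $830$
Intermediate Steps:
$\left(2510 - 67\right) + r = \left(2510 - 67\right) - 1613 = 2443 - 1613 = 830$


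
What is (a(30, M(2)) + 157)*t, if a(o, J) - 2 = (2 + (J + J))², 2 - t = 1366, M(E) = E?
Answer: -265980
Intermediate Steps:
t = -1364 (t = 2 - 1*1366 = 2 - 1366 = -1364)
a(o, J) = 2 + (2 + 2*J)² (a(o, J) = 2 + (2 + (J + J))² = 2 + (2 + 2*J)²)
(a(30, M(2)) + 157)*t = ((2 + 4*(1 + 2)²) + 157)*(-1364) = ((2 + 4*3²) + 157)*(-1364) = ((2 + 4*9) + 157)*(-1364) = ((2 + 36) + 157)*(-1364) = (38 + 157)*(-1364) = 195*(-1364) = -265980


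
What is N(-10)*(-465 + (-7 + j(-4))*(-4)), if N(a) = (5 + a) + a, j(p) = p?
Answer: 6315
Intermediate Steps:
N(a) = 5 + 2*a
N(-10)*(-465 + (-7 + j(-4))*(-4)) = (5 + 2*(-10))*(-465 + (-7 - 4)*(-4)) = (5 - 20)*(-465 - 11*(-4)) = -15*(-465 + 44) = -15*(-421) = 6315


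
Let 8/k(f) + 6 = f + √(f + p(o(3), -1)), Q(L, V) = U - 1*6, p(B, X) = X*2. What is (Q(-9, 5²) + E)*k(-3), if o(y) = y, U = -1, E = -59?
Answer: 2376/43 + 264*I*√5/43 ≈ 55.256 + 13.728*I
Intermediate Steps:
p(B, X) = 2*X
Q(L, V) = -7 (Q(L, V) = -1 - 1*6 = -1 - 6 = -7)
k(f) = 8/(-6 + f + √(-2 + f)) (k(f) = 8/(-6 + (f + √(f + 2*(-1)))) = 8/(-6 + (f + √(f - 2))) = 8/(-6 + (f + √(-2 + f))) = 8/(-6 + f + √(-2 + f)))
(Q(-9, 5²) + E)*k(-3) = (-7 - 59)*(8/(-6 - 3 + √(-2 - 3))) = -528/(-6 - 3 + √(-5)) = -528/(-6 - 3 + I*√5) = -528/(-9 + I*√5)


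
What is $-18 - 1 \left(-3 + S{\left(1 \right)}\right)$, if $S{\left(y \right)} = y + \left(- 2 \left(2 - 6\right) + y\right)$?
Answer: $-25$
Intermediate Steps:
$S{\left(y \right)} = 8 + 2 y$ ($S{\left(y \right)} = y + \left(- 2 \left(2 - 6\right) + y\right) = y + \left(\left(-2\right) \left(-4\right) + y\right) = y + \left(8 + y\right) = 8 + 2 y$)
$-18 - 1 \left(-3 + S{\left(1 \right)}\right) = -18 - 1 \left(-3 + \left(8 + 2 \cdot 1\right)\right) = -18 - 1 \left(-3 + \left(8 + 2\right)\right) = -18 - 1 \left(-3 + 10\right) = -18 - 1 \cdot 7 = -18 - 7 = -25$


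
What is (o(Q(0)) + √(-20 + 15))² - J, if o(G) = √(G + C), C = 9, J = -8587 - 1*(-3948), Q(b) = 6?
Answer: 4649 + 10*I*√3 ≈ 4649.0 + 17.32*I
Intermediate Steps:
J = -4639 (J = -8587 + 3948 = -4639)
o(G) = √(9 + G) (o(G) = √(G + 9) = √(9 + G))
(o(Q(0)) + √(-20 + 15))² - J = (√(9 + 6) + √(-20 + 15))² - 1*(-4639) = (√15 + √(-5))² + 4639 = (√15 + I*√5)² + 4639 = 4639 + (√15 + I*√5)²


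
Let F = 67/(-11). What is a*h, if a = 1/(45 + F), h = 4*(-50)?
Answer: -550/107 ≈ -5.1402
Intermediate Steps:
F = -67/11 (F = 67*(-1/11) = -67/11 ≈ -6.0909)
h = -200
a = 11/428 (a = 1/(45 - 67/11) = 1/(428/11) = 11/428 ≈ 0.025701)
a*h = (11/428)*(-200) = -550/107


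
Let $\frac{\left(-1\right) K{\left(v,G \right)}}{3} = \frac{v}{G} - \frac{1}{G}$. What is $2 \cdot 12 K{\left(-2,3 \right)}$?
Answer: $72$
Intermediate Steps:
$K{\left(v,G \right)} = \frac{3}{G} - \frac{3 v}{G}$ ($K{\left(v,G \right)} = - 3 \left(\frac{v}{G} - \frac{1}{G}\right) = - 3 \left(- \frac{1}{G} + \frac{v}{G}\right) = \frac{3}{G} - \frac{3 v}{G}$)
$2 \cdot 12 K{\left(-2,3 \right)} = 2 \cdot 12 \frac{3 \left(1 - -2\right)}{3} = 24 \cdot 3 \cdot \frac{1}{3} \left(1 + 2\right) = 24 \cdot 3 \cdot \frac{1}{3} \cdot 3 = 24 \cdot 3 = 72$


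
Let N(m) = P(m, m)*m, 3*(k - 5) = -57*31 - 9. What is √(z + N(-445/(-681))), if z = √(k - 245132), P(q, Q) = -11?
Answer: √(-3333495 + 463761*I*√245719)/681 ≈ 15.63 + 15.858*I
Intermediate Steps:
k = -587 (k = 5 + (-57*31 - 9)/3 = 5 + (-1767 - 9)/3 = 5 + (⅓)*(-1776) = 5 - 592 = -587)
N(m) = -11*m
z = I*√245719 (z = √(-587 - 245132) = √(-245719) = I*√245719 ≈ 495.7*I)
√(z + N(-445/(-681))) = √(I*√245719 - (-4895)/(-681)) = √(I*√245719 - (-4895)*(-1)/681) = √(I*√245719 - 11*445/681) = √(I*√245719 - 4895/681) = √(-4895/681 + I*√245719)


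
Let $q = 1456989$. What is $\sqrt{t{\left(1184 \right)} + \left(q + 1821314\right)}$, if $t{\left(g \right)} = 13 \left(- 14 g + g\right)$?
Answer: $3 \sqrt{342023} \approx 1754.5$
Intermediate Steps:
$t{\left(g \right)} = - 169 g$ ($t{\left(g \right)} = 13 \left(- 13 g\right) = - 169 g$)
$\sqrt{t{\left(1184 \right)} + \left(q + 1821314\right)} = \sqrt{\left(-169\right) 1184 + \left(1456989 + 1821314\right)} = \sqrt{-200096 + 3278303} = \sqrt{3078207} = 3 \sqrt{342023}$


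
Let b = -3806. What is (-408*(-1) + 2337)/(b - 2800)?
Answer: -305/734 ≈ -0.41553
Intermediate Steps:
(-408*(-1) + 2337)/(b - 2800) = (-408*(-1) + 2337)/(-3806 - 2800) = (408 + 2337)/(-6606) = 2745*(-1/6606) = -305/734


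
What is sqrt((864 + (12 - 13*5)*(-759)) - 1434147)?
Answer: 12*I*sqrt(9674) ≈ 1180.3*I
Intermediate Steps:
sqrt((864 + (12 - 13*5)*(-759)) - 1434147) = sqrt((864 + (12 - 65)*(-759)) - 1434147) = sqrt((864 - 53*(-759)) - 1434147) = sqrt((864 + 40227) - 1434147) = sqrt(41091 - 1434147) = sqrt(-1393056) = 12*I*sqrt(9674)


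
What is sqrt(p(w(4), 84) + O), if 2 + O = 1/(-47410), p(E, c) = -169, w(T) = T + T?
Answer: I*sqrt(384358132510)/47410 ≈ 13.077*I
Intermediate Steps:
w(T) = 2*T
O = -94821/47410 (O = -2 + 1/(-47410) = -2 - 1/47410 = -94821/47410 ≈ -2.0000)
sqrt(p(w(4), 84) + O) = sqrt(-169 - 94821/47410) = sqrt(-8107111/47410) = I*sqrt(384358132510)/47410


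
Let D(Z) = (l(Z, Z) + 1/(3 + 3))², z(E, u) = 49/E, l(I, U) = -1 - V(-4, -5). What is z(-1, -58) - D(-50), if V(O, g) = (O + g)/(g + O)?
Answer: -1885/36 ≈ -52.361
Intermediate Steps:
V(O, g) = 1 (V(O, g) = (O + g)/(O + g) = 1)
l(I, U) = -2 (l(I, U) = -1 - 1*1 = -1 - 1 = -2)
D(Z) = 121/36 (D(Z) = (-2 + 1/(3 + 3))² = (-2 + 1/6)² = (-2 + ⅙)² = (-11/6)² = 121/36)
z(-1, -58) - D(-50) = 49/(-1) - 1*121/36 = 49*(-1) - 121/36 = -49 - 121/36 = -1885/36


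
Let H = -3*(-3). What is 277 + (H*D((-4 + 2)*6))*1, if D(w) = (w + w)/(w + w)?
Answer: 286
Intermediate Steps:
H = 9
D(w) = 1 (D(w) = (2*w)/((2*w)) = (2*w)*(1/(2*w)) = 1)
277 + (H*D((-4 + 2)*6))*1 = 277 + (9*1)*1 = 277 + 9*1 = 277 + 9 = 286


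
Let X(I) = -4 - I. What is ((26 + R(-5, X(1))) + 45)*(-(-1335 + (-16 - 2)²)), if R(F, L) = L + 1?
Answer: 67737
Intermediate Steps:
R(F, L) = 1 + L
((26 + R(-5, X(1))) + 45)*(-(-1335 + (-16 - 2)²)) = ((26 + (1 + (-4 - 1*1))) + 45)*(-(-1335 + (-16 - 2)²)) = ((26 + (1 + (-4 - 1))) + 45)*(-(-1335 + (-18)²)) = ((26 + (1 - 5)) + 45)*(-(-1335 + 324)) = ((26 - 4) + 45)*(-1*(-1011)) = (22 + 45)*1011 = 67*1011 = 67737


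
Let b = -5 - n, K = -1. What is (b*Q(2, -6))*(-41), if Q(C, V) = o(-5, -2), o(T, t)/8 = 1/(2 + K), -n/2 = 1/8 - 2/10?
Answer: 8446/5 ≈ 1689.2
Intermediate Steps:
n = 3/20 (n = -2*(1/8 - 2/10) = -2*(1*(⅛) - 2*⅒) = -2*(⅛ - ⅕) = -2*(-3/40) = 3/20 ≈ 0.15000)
o(T, t) = 8 (o(T, t) = 8/(2 - 1) = 8/1 = 8*1 = 8)
Q(C, V) = 8
b = -103/20 (b = -5 - 1*3/20 = -5 - 3/20 = -103/20 ≈ -5.1500)
(b*Q(2, -6))*(-41) = -103/20*8*(-41) = -206/5*(-41) = 8446/5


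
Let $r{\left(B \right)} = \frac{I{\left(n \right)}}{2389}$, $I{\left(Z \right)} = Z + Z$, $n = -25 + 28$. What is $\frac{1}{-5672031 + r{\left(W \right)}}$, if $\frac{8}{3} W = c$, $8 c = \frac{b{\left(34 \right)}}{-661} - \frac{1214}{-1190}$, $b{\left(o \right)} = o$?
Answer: $- \frac{2389}{13550482053} \approx -1.763 \cdot 10^{-7}$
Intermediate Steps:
$n = 3$
$c = \frac{380997}{3146360}$ ($c = \frac{\frac{34}{-661} - \frac{1214}{-1190}}{8} = \frac{34 \left(- \frac{1}{661}\right) - - \frac{607}{595}}{8} = \frac{- \frac{34}{661} + \frac{607}{595}}{8} = \frac{1}{8} \cdot \frac{380997}{393295} = \frac{380997}{3146360} \approx 0.12109$)
$I{\left(Z \right)} = 2 Z$
$W = \frac{1142991}{25170880}$ ($W = \frac{3}{8} \cdot \frac{380997}{3146360} = \frac{1142991}{25170880} \approx 0.045409$)
$r{\left(B \right)} = \frac{6}{2389}$ ($r{\left(B \right)} = \frac{2 \cdot 3}{2389} = 6 \cdot \frac{1}{2389} = \frac{6}{2389}$)
$\frac{1}{-5672031 + r{\left(W \right)}} = \frac{1}{-5672031 + \frac{6}{2389}} = \frac{1}{- \frac{13550482053}{2389}} = - \frac{2389}{13550482053}$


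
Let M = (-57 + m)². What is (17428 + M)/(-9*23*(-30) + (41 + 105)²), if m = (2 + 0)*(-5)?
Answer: 21917/27526 ≈ 0.79623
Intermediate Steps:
m = -10 (m = 2*(-5) = -10)
M = 4489 (M = (-57 - 10)² = (-67)² = 4489)
(17428 + M)/(-9*23*(-30) + (41 + 105)²) = (17428 + 4489)/(-9*23*(-30) + (41 + 105)²) = 21917/(-207*(-30) + 146²) = 21917/(6210 + 21316) = 21917/27526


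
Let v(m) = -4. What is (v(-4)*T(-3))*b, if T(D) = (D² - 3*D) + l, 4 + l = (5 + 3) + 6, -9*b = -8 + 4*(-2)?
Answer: -1792/9 ≈ -199.11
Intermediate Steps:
b = 16/9 (b = -(-8 + 4*(-2))/9 = -(-8 - 8)/9 = -⅑*(-16) = 16/9 ≈ 1.7778)
l = 10 (l = -4 + ((5 + 3) + 6) = -4 + (8 + 6) = -4 + 14 = 10)
T(D) = 10 + D² - 3*D (T(D) = (D² - 3*D) + 10 = 10 + D² - 3*D)
(v(-4)*T(-3))*b = -4*(10 + (-3)² - 3*(-3))*(16/9) = -4*(10 + 9 + 9)*(16/9) = -4*28*(16/9) = -112*16/9 = -1792/9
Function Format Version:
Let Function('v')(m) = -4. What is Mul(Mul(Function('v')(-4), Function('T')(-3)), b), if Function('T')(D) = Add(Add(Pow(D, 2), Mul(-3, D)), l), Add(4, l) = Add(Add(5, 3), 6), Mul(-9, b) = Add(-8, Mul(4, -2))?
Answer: Rational(-1792, 9) ≈ -199.11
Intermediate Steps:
b = Rational(16, 9) (b = Mul(Rational(-1, 9), Add(-8, Mul(4, -2))) = Mul(Rational(-1, 9), Add(-8, -8)) = Mul(Rational(-1, 9), -16) = Rational(16, 9) ≈ 1.7778)
l = 10 (l = Add(-4, Add(Add(5, 3), 6)) = Add(-4, Add(8, 6)) = Add(-4, 14) = 10)
Function('T')(D) = Add(10, Pow(D, 2), Mul(-3, D)) (Function('T')(D) = Add(Add(Pow(D, 2), Mul(-3, D)), 10) = Add(10, Pow(D, 2), Mul(-3, D)))
Mul(Mul(Function('v')(-4), Function('T')(-3)), b) = Mul(Mul(-4, Add(10, Pow(-3, 2), Mul(-3, -3))), Rational(16, 9)) = Mul(Mul(-4, Add(10, 9, 9)), Rational(16, 9)) = Mul(Mul(-4, 28), Rational(16, 9)) = Mul(-112, Rational(16, 9)) = Rational(-1792, 9)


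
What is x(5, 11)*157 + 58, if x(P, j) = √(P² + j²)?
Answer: 58 + 157*√146 ≈ 1955.0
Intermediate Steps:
x(5, 11)*157 + 58 = √(5² + 11²)*157 + 58 = √(25 + 121)*157 + 58 = √146*157 + 58 = 157*√146 + 58 = 58 + 157*√146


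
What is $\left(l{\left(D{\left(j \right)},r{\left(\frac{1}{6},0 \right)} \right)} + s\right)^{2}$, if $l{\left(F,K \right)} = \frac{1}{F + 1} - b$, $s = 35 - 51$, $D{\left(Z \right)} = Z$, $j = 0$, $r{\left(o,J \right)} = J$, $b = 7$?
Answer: $484$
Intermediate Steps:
$s = -16$ ($s = 35 - 51 = -16$)
$l{\left(F,K \right)} = -7 + \frac{1}{1 + F}$ ($l{\left(F,K \right)} = \frac{1}{F + 1} - 7 = \frac{1}{1 + F} - 7 = -7 + \frac{1}{1 + F}$)
$\left(l{\left(D{\left(j \right)},r{\left(\frac{1}{6},0 \right)} \right)} + s\right)^{2} = \left(\frac{-6 - 0}{1 + 0} - 16\right)^{2} = \left(\frac{-6 + 0}{1} - 16\right)^{2} = \left(1 \left(-6\right) - 16\right)^{2} = \left(-6 - 16\right)^{2} = \left(-22\right)^{2} = 484$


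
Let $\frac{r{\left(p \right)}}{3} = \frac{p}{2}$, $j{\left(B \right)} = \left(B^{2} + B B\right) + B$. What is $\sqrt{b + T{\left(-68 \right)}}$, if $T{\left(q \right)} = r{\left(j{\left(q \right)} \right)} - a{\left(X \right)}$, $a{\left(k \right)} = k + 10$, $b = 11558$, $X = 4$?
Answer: $\sqrt{25314} \approx 159.1$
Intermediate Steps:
$j{\left(B \right)} = B + 2 B^{2}$ ($j{\left(B \right)} = \left(B^{2} + B^{2}\right) + B = 2 B^{2} + B = B + 2 B^{2}$)
$a{\left(k \right)} = 10 + k$
$r{\left(p \right)} = \frac{3 p}{2}$ ($r{\left(p \right)} = 3 \frac{p}{2} = \frac{3 p}{2}$)
$T{\left(q \right)} = -14 + \frac{3 q \left(1 + 2 q\right)}{2}$ ($T{\left(q \right)} = \frac{3 q \left(1 + 2 q\right)}{2} - \left(10 + 4\right) = \frac{3 q \left(1 + 2 q\right)}{2} - 14 = -14 + \frac{3 q \left(1 + 2 q\right)}{2}$)
$\sqrt{b + T{\left(-68 \right)}} = \sqrt{11558 - \left(14 + 102 \left(1 + 2 \left(-68\right)\right)\right)} = \sqrt{11558 - \left(14 + 102 \left(1 - 136\right)\right)} = \sqrt{11558 - \left(14 + 102 \left(-135\right)\right)} = \sqrt{11558 + \left(-14 + 13770\right)} = \sqrt{11558 + 13756} = \sqrt{25314}$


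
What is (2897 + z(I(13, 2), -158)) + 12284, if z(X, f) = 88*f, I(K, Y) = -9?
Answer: 1277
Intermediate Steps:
(2897 + z(I(13, 2), -158)) + 12284 = (2897 + 88*(-158)) + 12284 = (2897 - 13904) + 12284 = -11007 + 12284 = 1277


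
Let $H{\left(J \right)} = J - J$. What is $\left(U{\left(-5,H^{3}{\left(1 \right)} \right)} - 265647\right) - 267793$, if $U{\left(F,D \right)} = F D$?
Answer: $-533440$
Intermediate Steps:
$H{\left(J \right)} = 0$
$U{\left(F,D \right)} = D F$
$\left(U{\left(-5,H^{3}{\left(1 \right)} \right)} - 265647\right) - 267793 = \left(0^{3} \left(-5\right) - 265647\right) - 267793 = \left(0 \left(-5\right) - 265647\right) - 267793 = \left(0 - 265647\right) - 267793 = -265647 - 267793 = -533440$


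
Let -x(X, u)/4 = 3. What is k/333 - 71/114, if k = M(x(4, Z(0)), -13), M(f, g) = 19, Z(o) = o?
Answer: -7159/12654 ≈ -0.56575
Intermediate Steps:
x(X, u) = -12 (x(X, u) = -4*3 = -12)
k = 19
k/333 - 71/114 = 19/333 - 71/114 = -7159/12654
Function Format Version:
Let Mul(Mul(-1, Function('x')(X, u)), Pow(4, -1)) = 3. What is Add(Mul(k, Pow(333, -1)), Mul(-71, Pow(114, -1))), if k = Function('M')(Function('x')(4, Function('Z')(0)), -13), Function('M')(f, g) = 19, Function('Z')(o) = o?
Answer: Rational(-7159, 12654) ≈ -0.56575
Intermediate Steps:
Function('x')(X, u) = -12 (Function('x')(X, u) = Mul(-4, 3) = -12)
k = 19
Add(Mul(k, Pow(333, -1)), Mul(-71, Pow(114, -1))) = Add(Mul(19, Pow(333, -1)), Mul(-71, Pow(114, -1))) = Add(Mul(19, Rational(1, 333)), Mul(-71, Rational(1, 114))) = Add(Rational(19, 333), Rational(-71, 114)) = Rational(-7159, 12654)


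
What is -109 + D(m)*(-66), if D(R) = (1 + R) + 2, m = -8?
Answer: 221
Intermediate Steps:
D(R) = 3 + R
-109 + D(m)*(-66) = -109 + (3 - 8)*(-66) = -109 - 5*(-66) = -109 + 330 = 221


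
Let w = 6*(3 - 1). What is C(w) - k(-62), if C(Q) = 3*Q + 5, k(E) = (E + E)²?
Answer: -15335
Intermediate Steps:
w = 12 (w = 6*2 = 12)
k(E) = 4*E² (k(E) = (2*E)² = 4*E²)
C(Q) = 5 + 3*Q
C(w) - k(-62) = (5 + 3*12) - 4*(-62)² = (5 + 36) - 4*3844 = 41 - 1*15376 = 41 - 15376 = -15335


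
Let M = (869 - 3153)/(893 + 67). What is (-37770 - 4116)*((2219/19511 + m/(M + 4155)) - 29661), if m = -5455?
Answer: 134968451065673472/108632561 ≈ 1.2424e+9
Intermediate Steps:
M = -571/240 (M = -2284/960 = -2284*1/960 = -571/240 ≈ -2.3792)
(-37770 - 4116)*((2219/19511 + m/(M + 4155)) - 29661) = (-37770 - 4116)*((2219/19511 - 5455/(-571/240 + 4155)) - 29661) = -41886*((2219*(1/19511) - 5455/996629/240) - 29661) = -41886*((2219/19511 - 5455*240/996629) - 29661) = -41886*((2219/19511 - 1309200/996629) - 29661) = -41886*(-23332281449/19445228419 - 29661) = -41886*(-576788252417408/19445228419) = 134968451065673472/108632561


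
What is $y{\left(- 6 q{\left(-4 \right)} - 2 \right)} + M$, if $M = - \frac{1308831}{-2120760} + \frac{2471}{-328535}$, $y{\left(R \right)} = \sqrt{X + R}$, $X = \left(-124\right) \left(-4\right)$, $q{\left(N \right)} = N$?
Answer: $\frac{5663418595}{9289918488} + \sqrt{518} \approx 23.369$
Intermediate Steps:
$X = 496$
$y{\left(R \right)} = \sqrt{496 + R}$
$M = \frac{5663418595}{9289918488}$ ($M = \left(-1308831\right) \left(- \frac{1}{2120760}\right) + 2471 \left(- \frac{1}{328535}\right) = \frac{436277}{706920} - \frac{2471}{328535} = \frac{5663418595}{9289918488} \approx 0.60963$)
$y{\left(- 6 q{\left(-4 \right)} - 2 \right)} + M = \sqrt{496 - -22} + \frac{5663418595}{9289918488} = \sqrt{496 + \left(24 - 2\right)} + \frac{5663418595}{9289918488} = \sqrt{496 + 22} + \frac{5663418595}{9289918488} = \sqrt{518} + \frac{5663418595}{9289918488} = \frac{5663418595}{9289918488} + \sqrt{518}$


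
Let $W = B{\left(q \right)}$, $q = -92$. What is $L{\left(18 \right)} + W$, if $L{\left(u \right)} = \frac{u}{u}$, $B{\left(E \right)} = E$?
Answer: $-91$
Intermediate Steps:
$W = -92$
$L{\left(u \right)} = 1$
$L{\left(18 \right)} + W = 1 - 92 = -91$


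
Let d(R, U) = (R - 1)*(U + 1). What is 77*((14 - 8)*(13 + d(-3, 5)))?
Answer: -5082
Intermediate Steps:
d(R, U) = (1 + U)*(-1 + R) (d(R, U) = (-1 + R)*(1 + U) = (1 + U)*(-1 + R))
77*((14 - 8)*(13 + d(-3, 5))) = 77*((14 - 8)*(13 + (-1 - 3 - 1*5 - 3*5))) = 77*(6*(13 + (-1 - 3 - 5 - 15))) = 77*(6*(13 - 24)) = 77*(6*(-11)) = 77*(-66) = -5082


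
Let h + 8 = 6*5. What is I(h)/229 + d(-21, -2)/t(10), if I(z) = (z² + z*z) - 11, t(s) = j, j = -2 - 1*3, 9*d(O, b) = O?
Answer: 15958/3435 ≈ 4.6457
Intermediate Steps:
d(O, b) = O/9
h = 22 (h = -8 + 6*5 = -8 + 30 = 22)
j = -5 (j = -2 - 3 = -5)
t(s) = -5
I(z) = -11 + 2*z² (I(z) = (z² + z²) - 11 = 2*z² - 11 = -11 + 2*z²)
I(h)/229 + d(-21, -2)/t(10) = (-11 + 2*22²)/229 + ((⅑)*(-21))/(-5) = (-11 + 2*484)*(1/229) - 7/3*(-⅕) = (-11 + 968)*(1/229) + 7/15 = 957*(1/229) + 7/15 = 957/229 + 7/15 = 15958/3435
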